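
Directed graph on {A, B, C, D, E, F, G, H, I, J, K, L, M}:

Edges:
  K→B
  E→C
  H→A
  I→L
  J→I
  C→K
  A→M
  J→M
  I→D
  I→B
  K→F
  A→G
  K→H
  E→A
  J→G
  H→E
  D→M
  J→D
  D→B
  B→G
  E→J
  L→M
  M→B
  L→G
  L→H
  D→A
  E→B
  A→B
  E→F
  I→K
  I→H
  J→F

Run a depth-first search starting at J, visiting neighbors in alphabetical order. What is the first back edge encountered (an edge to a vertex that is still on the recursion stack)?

DFS from J (visiting neighbors in alphabetical order); mark gray on enter, black on exit:
J gray
  D gray
    A gray
      B gray
        G gray
        G black
      B black
      A→G: G black — skip
      M gray
        M→B: B black — skip
      M black
    A black
    D→B: B black — skip
    D→M: M black — skip
  D black
  F gray
  F black
  J→G: G black — skip
  I gray
    I→B: B black — skip
    I→D: D black — skip
    H gray
      H→A: A black — skip
      E gray
        E→A: A black — skip
        E→B: B black — skip
        C gray
          K gray
            K→B: B black — skip
            K→F: F black — skip
            K→H: H is gray → back edge
First back edge: K → H.

K→H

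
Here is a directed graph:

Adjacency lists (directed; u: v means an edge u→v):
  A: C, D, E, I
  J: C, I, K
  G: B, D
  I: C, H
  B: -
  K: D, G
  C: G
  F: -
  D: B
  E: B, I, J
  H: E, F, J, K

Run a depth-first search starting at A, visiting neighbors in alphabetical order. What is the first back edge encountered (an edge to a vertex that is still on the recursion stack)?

H→E

DFS from A (visiting neighbors in alphabetical order); mark gray on enter, black on exit:
A gray
  C gray
    G gray
      B gray
      B black
      D gray
        D→B: B black — skip
      D black
    G black
  C black
  A→D: D black — skip
  E gray
    E→B: B black — skip
    I gray
      I→C: C black — skip
      H gray
        H→E: E is gray → back edge
First back edge: H → E.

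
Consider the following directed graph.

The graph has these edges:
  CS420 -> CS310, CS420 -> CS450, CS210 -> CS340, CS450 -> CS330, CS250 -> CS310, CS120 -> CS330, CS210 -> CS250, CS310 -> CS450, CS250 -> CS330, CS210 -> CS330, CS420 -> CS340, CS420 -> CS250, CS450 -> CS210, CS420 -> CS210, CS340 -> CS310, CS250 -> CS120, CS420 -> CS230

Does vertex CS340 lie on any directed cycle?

Yes

CS340 is on a cycle iff CS340 can reach itself via ≥1 edge.
CS340 → CS310 → CS450 → CS210 → CS340 — yes.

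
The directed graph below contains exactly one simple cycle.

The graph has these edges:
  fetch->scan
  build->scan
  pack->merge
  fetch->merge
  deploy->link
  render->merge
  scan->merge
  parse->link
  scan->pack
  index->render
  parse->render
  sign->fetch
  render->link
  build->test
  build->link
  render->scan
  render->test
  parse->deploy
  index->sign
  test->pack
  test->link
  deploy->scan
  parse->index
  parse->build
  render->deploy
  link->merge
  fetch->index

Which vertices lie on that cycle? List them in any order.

sign, fetch, index

DFS with gray/black marking from index:
index gray
  render gray
    test gray
      pack gray
        merge gray
        merge black
      pack black
      link gray
        link→merge: merge black — skip
      link black
    test black
    render→merge: merge black — skip
    render→link: link black — skip
    scan gray
      scan→merge: merge black — skip
      scan→pack: pack black — skip
    scan black
    deploy gray
      deploy→link: link black — skip
      deploy→scan: scan black — skip
    deploy black
  render black
  sign gray
    fetch gray
      fetch→scan: scan black — skip
      fetch→merge: merge black — skip
      fetch→index: index is gray → back edge
Back edge closes the cycle index → sign → fetch → index; its vertices are {sign, fetch, index}.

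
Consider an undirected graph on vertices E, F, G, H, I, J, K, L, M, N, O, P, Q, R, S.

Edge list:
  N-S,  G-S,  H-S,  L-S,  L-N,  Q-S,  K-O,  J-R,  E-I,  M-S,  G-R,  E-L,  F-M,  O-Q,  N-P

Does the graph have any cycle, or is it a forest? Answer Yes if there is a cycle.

DFS, tracking each vertex's parent; an edge to a visited non-parent vertex closes a cycle.
Start from K:
visit K (parent –)
  visit O (parent K)
    visit Q (parent O)
      visit S (parent Q)
        visit H (parent S)
          H–S: parent, skip
        S–Q: parent, skip
        visit M (parent S)
          M–S: parent, skip
          visit F (parent M)
            F–M: parent, skip
        visit L (parent S)
          visit N (parent L)
            N–S: S visited and ≠ parent → cycle
Cycle: S – L – N – S.

Yes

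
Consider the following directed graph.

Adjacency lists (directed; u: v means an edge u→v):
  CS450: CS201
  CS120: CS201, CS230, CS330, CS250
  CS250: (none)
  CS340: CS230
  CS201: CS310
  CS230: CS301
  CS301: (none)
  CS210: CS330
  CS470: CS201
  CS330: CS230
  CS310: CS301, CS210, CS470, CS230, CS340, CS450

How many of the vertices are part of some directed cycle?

4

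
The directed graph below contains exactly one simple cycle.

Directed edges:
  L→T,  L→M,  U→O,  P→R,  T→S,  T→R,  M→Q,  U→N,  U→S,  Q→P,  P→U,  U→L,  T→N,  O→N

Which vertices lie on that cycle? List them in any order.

L, M, P, Q, U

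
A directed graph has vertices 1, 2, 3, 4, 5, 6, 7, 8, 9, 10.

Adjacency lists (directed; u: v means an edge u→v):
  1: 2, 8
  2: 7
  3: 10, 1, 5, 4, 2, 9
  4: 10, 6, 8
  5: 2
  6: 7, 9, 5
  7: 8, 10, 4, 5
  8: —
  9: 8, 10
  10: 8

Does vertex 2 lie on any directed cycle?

2 is on a cycle iff 2 can reach itself via ≥1 edge.
2 → 7 → 5 → 2 — yes.

Yes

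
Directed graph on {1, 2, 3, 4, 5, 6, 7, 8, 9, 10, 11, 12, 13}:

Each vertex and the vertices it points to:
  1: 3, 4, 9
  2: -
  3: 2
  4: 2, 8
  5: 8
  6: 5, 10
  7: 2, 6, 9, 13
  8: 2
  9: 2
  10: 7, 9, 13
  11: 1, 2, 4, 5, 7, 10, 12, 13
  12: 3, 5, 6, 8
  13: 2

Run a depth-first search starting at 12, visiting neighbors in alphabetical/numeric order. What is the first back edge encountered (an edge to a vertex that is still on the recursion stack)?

DFS from 12 (visiting neighbors in alphabetical/numeric order); mark gray on enter, black on exit:
12 gray
  3 gray
    2 gray
    2 black
  3 black
  5 gray
    8 gray
      8→2: 2 black — skip
    8 black
  5 black
  6 gray
    6→5: 5 black — skip
    10 gray
      7 gray
        7→2: 2 black — skip
        7→6: 6 is gray → back edge
First back edge: 7 → 6.

7->6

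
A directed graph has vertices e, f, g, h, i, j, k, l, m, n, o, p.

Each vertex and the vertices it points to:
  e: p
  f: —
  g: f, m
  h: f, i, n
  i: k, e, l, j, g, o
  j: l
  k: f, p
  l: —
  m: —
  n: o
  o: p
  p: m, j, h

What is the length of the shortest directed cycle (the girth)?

4

For each vertex v, BFS finds the shortest path from v back to v.
The shortest such closed walk is h → i → e → p → h, length 4.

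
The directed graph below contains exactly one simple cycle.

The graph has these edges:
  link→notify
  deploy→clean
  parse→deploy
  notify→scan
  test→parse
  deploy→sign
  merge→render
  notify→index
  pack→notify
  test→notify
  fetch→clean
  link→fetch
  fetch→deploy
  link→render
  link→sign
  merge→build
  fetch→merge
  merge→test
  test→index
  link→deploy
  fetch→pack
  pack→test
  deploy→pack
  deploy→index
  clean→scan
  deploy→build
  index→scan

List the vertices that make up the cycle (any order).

pack, test, parse, deploy

DFS with gray/black marking from deploy:
deploy gray
  build gray
  build black
  sign gray
  sign black
  index gray
    scan gray
    scan black
  index black
  clean gray
    clean→scan: scan black — skip
  clean black
  pack gray
    notify gray
      notify→scan: scan black — skip
      notify→index: index black — skip
    notify black
    test gray
      test→notify: notify black — skip
      parse gray
        parse→deploy: deploy is gray → back edge
Back edge closes the cycle deploy → pack → test → parse → deploy; its vertices are {pack, test, parse, deploy}.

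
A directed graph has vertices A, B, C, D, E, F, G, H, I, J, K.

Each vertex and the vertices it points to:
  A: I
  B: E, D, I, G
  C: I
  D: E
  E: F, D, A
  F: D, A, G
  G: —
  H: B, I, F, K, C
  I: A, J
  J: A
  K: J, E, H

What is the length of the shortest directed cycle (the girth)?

For each vertex v, BFS finds the shortest path from v back to v.
The shortest such closed walk is H → K → H, length 2.

2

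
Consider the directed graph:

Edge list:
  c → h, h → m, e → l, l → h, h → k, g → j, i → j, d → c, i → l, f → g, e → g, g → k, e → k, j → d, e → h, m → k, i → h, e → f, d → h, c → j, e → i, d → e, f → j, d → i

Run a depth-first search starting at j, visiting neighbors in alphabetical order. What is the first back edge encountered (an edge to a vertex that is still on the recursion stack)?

DFS from j (visiting neighbors in alphabetical order); mark gray on enter, black on exit:
j gray
  d gray
    c gray
      h gray
        k gray
        k black
        m gray
          m→k: k black — skip
        m black
      h black
      c→j: j is gray → back edge
First back edge: c → j.

c→j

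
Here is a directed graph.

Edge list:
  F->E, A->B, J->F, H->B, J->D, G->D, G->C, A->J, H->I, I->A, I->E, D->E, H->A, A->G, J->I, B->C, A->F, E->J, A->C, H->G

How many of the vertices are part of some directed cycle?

A vertex is on a directed cycle iff it belongs to a strongly connected component of size ≥ 2 (or has a self-loop).
The vertices on cycles are {A, D, E, F, G, I, J} — 7 in total.

7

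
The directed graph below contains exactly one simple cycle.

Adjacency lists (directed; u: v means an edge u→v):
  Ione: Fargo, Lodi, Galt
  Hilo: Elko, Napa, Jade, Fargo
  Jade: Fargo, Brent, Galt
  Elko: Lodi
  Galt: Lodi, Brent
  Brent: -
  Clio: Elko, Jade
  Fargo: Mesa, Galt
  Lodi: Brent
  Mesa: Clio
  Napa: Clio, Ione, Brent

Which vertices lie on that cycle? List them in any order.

DFS with gray/black marking from Clio:
Clio gray
  Elko gray
    Lodi gray
      Brent gray
      Brent black
    Lodi black
  Elko black
  Jade gray
    Fargo gray
      Mesa gray
        Mesa→Clio: Clio is gray → back edge
Back edge closes the cycle Clio → Jade → Fargo → Mesa → Clio; its vertices are {Clio, Jade, Mesa, Fargo}.

Clio, Jade, Mesa, Fargo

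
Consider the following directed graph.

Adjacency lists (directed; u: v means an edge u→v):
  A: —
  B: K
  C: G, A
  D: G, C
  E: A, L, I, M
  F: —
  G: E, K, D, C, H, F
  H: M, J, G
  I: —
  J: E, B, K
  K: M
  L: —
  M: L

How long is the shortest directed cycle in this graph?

2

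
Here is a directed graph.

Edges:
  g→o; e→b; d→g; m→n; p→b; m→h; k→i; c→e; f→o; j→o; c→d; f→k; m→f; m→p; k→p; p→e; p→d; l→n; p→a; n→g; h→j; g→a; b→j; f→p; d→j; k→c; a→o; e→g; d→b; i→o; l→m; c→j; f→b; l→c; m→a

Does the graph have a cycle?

DFS with white/gray/black marking, starting from i:
i gray
  o gray
  o black
i black
a gray
  a→o: o black — skip
a black
b gray
  j gray
    j→o: o black — skip
  j black
b black
c gray
  d gray
    g gray
      g→a: a black — skip
      g→o: o black — skip
    g black
    d→j: j black — skip
    d→b: b black — skip
  d black
  c→j: j black — skip
  e gray
    e→b: b black — skip
    e→g: g black — skip
  e black
c black
f gray
  p gray
    p→a: a black — skip
    p→d: d black — skip
    p→e: e black — skip
    p→b: b black — skip
  p black
  f→b: b black — skip
  k gray
    k→i: i black — skip
    k→p: p black — skip
    k→c: c black — skip
  k black
  f→o: o black — skip
f black
h gray
  h→j: j black — skip
h black
l gray
  n gray
    n→g: g black — skip
  n black
  m gray
    m→p: p black — skip
    m→f: f black — skip
    m→n: n black — skip
    m→a: a black — skip
    m→h: h black — skip
  m black
  l→c: c black — skip
l black
Every edge goes to a white or black vertex — no back edge, so the graph is acyclic.

No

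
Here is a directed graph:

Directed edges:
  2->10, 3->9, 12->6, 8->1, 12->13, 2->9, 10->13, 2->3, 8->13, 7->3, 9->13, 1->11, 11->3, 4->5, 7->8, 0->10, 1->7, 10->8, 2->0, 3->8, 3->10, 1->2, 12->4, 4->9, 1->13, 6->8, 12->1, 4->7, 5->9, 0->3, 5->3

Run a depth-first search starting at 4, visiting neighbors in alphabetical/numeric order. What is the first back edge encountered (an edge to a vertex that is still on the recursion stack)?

DFS from 4 (visiting neighbors in alphabetical/numeric order); mark gray on enter, black on exit:
4 gray
  5 gray
    3 gray
      8 gray
        1 gray
          2 gray
            0 gray
              0→3: 3 is gray → back edge
First back edge: 0 → 3.

0→3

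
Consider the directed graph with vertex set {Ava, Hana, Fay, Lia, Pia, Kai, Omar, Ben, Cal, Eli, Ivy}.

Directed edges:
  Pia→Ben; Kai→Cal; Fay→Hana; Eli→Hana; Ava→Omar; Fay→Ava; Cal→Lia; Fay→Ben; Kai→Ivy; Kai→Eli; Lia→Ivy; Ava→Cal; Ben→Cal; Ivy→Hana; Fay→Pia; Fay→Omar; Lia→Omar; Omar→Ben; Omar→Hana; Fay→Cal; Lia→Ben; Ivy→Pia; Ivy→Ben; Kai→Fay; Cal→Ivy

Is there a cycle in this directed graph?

Yes

DFS with white/gray/black marking, starting from Eli:
Eli gray
  Hana gray
  Hana black
Eli black
Ava gray
  Cal gray
    Lia gray
      Ben gray
        Ben→Cal: Cal is gray → back edge
Back edge found, so a cycle exists: Cal → Lia → Ben → Cal.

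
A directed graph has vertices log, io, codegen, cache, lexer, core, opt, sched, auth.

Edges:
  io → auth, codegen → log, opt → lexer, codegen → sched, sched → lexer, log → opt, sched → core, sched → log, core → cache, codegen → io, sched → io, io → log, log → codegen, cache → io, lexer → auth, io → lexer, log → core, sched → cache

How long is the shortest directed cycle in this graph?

For each vertex v, BFS finds the shortest path from v back to v.
The shortest such closed walk is log → codegen → log, length 2.

2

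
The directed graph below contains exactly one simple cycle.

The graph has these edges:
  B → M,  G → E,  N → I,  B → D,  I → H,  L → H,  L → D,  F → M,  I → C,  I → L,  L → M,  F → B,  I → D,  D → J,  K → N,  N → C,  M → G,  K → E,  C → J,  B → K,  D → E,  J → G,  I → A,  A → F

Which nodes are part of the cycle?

A, B, F, I, K, N

DFS with gray/black marking from K:
K gray
  E gray
  E black
  N gray
    I gray
      L gray
        D gray
          J gray
            G gray
              G→E: E black — skip
            G black
          J black
          D→E: E black — skip
        D black
        H gray
        H black
        M gray
          M→G: G black — skip
        M black
      L black
      A gray
        F gray
          B gray
            B→M: M black — skip
            B→D: D black — skip
            B→K: K is gray → back edge
Back edge closes the cycle K → N → I → A → F → B → K; its vertices are {A, B, F, I, K, N}.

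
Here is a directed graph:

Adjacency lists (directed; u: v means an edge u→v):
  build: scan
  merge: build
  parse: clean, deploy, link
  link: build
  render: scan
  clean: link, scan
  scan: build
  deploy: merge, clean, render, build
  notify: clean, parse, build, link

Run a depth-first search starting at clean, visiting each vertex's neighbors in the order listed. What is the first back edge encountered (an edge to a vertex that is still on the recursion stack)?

scan→build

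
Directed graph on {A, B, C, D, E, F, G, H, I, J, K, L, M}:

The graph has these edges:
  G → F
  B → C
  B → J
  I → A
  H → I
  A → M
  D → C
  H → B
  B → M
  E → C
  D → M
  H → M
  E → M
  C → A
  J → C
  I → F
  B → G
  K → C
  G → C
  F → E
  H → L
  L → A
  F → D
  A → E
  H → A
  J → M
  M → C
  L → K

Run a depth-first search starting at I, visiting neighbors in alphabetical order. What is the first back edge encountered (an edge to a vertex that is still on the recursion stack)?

DFS from I (visiting neighbors in alphabetical order); mark gray on enter, black on exit:
I gray
  A gray
    E gray
      C gray
        C→A: A is gray → back edge
First back edge: C → A.

C->A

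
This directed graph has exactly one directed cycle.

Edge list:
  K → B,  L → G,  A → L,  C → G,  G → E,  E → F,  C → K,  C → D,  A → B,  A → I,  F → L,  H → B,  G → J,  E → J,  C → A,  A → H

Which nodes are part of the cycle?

E, F, G, L

DFS with gray/black marking from G:
G gray
  E gray
    J gray
    J black
    F gray
      L gray
        L→G: G is gray → back edge
Back edge closes the cycle G → E → F → L → G; its vertices are {E, F, G, L}.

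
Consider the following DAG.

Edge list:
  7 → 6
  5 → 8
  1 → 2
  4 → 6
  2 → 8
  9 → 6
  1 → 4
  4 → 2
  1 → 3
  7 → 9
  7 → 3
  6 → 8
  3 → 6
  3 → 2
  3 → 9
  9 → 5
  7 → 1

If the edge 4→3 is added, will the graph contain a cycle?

No

Adding 4→3 creates a cycle iff 3 can already reach 4.
Explore from 3: no path reaches 4. The graph stays acyclic.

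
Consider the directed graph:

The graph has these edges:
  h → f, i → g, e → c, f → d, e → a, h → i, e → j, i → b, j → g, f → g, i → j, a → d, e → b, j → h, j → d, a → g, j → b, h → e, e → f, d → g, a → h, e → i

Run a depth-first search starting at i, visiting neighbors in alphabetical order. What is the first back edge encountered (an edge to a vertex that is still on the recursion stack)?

DFS from i (visiting neighbors in alphabetical order); mark gray on enter, black on exit:
i gray
  b gray
  b black
  g gray
  g black
  j gray
    j→b: b black — skip
    d gray
      d→g: g black — skip
    d black
    j→g: g black — skip
    h gray
      e gray
        a gray
          a→d: d black — skip
          a→g: g black — skip
          a→h: h is gray → back edge
First back edge: a → h.

a→h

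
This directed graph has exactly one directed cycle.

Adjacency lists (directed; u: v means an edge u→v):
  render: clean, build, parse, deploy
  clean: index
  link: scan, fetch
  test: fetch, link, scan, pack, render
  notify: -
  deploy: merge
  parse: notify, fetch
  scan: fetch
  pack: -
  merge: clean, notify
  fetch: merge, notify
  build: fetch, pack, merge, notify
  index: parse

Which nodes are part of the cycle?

DFS with gray/black marking from clean:
clean gray
  index gray
    parse gray
      notify gray
      notify black
      fetch gray
        merge gray
          merge→clean: clean is gray → back edge
Back edge closes the cycle clean → index → parse → fetch → merge → clean; its vertices are {clean, fetch, index, merge, parse}.

clean, fetch, index, merge, parse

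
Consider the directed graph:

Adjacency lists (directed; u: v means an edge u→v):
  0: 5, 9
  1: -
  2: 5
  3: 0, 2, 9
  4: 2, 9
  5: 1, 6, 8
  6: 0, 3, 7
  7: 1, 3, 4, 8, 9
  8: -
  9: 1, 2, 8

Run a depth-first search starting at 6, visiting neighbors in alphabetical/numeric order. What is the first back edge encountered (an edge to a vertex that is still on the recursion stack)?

DFS from 6 (visiting neighbors in alphabetical/numeric order); mark gray on enter, black on exit:
6 gray
  0 gray
    5 gray
      1 gray
      1 black
      5→6: 6 is gray → back edge
First back edge: 5 → 6.

5→6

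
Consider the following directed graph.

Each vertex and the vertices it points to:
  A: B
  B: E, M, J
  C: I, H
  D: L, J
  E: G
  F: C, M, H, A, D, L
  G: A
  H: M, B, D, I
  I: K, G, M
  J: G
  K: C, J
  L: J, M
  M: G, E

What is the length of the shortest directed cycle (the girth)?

For each vertex v, BFS finds the shortest path from v back to v.
The shortest such closed walk is C → I → K → C, length 3.

3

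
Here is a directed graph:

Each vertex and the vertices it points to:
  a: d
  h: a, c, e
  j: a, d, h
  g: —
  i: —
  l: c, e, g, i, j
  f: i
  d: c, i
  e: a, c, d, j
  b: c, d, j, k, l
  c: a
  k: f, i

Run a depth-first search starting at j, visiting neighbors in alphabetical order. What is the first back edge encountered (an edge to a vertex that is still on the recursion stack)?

DFS from j (visiting neighbors in alphabetical order); mark gray on enter, black on exit:
j gray
  a gray
    d gray
      c gray
        c→a: a is gray → back edge
First back edge: c → a.

c→a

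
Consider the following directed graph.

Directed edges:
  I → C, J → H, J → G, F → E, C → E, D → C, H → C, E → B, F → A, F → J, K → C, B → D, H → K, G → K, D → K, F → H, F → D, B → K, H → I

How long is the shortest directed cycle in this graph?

4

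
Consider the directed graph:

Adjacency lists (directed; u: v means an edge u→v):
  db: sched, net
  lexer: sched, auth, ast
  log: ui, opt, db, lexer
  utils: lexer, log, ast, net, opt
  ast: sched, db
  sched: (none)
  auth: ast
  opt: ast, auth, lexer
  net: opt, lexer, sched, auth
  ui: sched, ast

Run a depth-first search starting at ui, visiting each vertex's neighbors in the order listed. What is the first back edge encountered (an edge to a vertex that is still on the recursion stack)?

opt→ast

DFS from ui (visiting each vertex's neighbors in the order listed); mark gray on enter, black on exit:
ui gray
  sched gray
  sched black
  ast gray
    ast→sched: sched black — skip
    db gray
      db→sched: sched black — skip
      net gray
        opt gray
          opt→ast: ast is gray → back edge
First back edge: opt → ast.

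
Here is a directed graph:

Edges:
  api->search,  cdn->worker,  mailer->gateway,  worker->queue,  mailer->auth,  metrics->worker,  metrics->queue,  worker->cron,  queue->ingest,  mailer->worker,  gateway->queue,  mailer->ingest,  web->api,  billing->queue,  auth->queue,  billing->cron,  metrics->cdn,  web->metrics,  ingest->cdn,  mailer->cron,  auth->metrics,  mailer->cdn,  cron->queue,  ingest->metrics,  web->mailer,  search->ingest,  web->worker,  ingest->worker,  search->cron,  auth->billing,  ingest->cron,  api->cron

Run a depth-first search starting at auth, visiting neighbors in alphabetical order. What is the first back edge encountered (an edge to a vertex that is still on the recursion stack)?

DFS from auth (visiting neighbors in alphabetical order); mark gray on enter, black on exit:
auth gray
  billing gray
    cron gray
      queue gray
        ingest gray
          cdn gray
            worker gray
              worker→cron: cron is gray → back edge
First back edge: worker → cron.

worker->cron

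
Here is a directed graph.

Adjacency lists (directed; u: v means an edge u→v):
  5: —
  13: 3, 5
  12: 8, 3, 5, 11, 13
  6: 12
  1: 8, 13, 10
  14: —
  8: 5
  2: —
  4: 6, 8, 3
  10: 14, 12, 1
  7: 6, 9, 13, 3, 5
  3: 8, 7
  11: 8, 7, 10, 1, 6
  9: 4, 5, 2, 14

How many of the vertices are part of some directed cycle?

A vertex is on a directed cycle iff it belongs to a strongly connected component of size ≥ 2 (or has a self-loop).
The vertices on cycles are {1, 3, 4, 6, 7, 9, 10, 11, 12, 13} — 10 in total.

10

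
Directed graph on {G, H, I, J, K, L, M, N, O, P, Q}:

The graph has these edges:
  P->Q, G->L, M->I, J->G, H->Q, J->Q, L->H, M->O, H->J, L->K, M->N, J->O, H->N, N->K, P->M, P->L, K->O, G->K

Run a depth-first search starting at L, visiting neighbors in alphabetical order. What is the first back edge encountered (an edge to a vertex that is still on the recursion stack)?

DFS from L (visiting neighbors in alphabetical order); mark gray on enter, black on exit:
L gray
  H gray
    J gray
      G gray
        K gray
          O gray
          O black
        K black
        G→L: L is gray → back edge
First back edge: G → L.

G->L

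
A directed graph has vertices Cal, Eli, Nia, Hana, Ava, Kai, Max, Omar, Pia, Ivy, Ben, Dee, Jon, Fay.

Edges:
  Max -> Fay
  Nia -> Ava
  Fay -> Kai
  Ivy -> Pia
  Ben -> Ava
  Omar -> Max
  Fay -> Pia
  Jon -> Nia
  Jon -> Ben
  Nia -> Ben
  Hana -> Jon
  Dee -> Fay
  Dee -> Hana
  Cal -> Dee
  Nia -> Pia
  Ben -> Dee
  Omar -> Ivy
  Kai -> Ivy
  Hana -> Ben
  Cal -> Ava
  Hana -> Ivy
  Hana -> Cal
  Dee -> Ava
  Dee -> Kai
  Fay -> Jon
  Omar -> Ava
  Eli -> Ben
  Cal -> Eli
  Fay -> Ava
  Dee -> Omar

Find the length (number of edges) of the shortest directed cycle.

For each vertex v, BFS finds the shortest path from v back to v.
The shortest such closed walk is Hana → Cal → Dee → Hana, length 3.

3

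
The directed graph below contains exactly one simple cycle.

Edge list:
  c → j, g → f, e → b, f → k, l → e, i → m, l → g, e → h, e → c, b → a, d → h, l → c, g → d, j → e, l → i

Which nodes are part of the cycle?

c, e, j

DFS with gray/black marking from e:
e gray
  b gray
    a gray
    a black
  b black
  h gray
  h black
  c gray
    j gray
      j→e: e is gray → back edge
Back edge closes the cycle e → c → j → e; its vertices are {c, e, j}.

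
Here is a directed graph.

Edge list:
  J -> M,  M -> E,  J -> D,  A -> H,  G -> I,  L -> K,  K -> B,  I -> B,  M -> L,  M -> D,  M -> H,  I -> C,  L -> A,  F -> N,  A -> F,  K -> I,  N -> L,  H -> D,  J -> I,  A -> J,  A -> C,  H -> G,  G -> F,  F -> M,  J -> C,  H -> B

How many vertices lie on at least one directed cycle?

A vertex is on a directed cycle iff it belongs to a strongly connected component of size ≥ 2 (or has a self-loop).
The vertices on cycles are {A, F, G, H, J, L, M, N} — 8 in total.

8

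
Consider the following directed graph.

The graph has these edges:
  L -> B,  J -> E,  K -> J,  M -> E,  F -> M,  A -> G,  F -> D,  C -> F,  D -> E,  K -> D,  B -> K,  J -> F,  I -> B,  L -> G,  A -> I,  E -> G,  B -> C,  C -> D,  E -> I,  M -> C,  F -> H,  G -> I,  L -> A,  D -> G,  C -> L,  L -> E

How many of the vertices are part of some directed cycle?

12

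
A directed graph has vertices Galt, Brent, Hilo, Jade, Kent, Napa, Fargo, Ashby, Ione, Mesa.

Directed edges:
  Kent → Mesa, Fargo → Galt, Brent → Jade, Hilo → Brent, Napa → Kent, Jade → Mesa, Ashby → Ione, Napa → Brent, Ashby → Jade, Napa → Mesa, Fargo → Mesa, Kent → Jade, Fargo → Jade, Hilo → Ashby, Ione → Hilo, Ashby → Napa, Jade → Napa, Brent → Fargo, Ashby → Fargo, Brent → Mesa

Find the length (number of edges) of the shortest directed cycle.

3

For each vertex v, BFS finds the shortest path from v back to v.
The shortest such closed walk is Hilo → Ashby → Ione → Hilo, length 3.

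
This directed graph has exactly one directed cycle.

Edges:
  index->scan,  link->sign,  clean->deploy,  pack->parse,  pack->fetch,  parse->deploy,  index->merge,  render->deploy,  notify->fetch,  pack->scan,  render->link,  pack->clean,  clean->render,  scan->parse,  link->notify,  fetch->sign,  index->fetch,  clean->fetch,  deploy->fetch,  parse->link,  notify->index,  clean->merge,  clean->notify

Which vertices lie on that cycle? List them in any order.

DFS with gray/black marking from parse:
parse gray
  deploy gray
    fetch gray
      sign gray
      sign black
    fetch black
  deploy black
  link gray
    notify gray
      index gray
        scan gray
          scan→parse: parse is gray → back edge
Back edge closes the cycle parse → link → notify → index → scan → parse; its vertices are {link, scan, index, parse, notify}.

link, scan, index, parse, notify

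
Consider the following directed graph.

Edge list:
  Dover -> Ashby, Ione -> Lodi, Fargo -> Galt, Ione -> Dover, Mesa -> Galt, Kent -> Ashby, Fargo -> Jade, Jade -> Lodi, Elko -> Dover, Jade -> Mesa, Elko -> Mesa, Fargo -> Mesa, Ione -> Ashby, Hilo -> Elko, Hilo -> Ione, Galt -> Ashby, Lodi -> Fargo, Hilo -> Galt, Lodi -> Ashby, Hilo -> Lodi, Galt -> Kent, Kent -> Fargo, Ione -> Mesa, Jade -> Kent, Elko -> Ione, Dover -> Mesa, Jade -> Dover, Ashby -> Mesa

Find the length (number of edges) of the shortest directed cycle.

For each vertex v, BFS finds the shortest path from v back to v.
The shortest such closed walk is Galt → Ashby → Mesa → Galt, length 3.

3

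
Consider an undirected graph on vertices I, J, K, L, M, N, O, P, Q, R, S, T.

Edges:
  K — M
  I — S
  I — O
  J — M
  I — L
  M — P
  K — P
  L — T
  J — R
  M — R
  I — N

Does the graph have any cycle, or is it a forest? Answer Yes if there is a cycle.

DFS, tracking each vertex's parent; an edge to a visited non-parent vertex closes a cycle.
Start from M:
visit M (parent –)
  visit R (parent M)
    R–M: parent, skip
    visit J (parent R)
      J–M: M visited and ≠ parent → cycle
Cycle: M – R – J – M.

Yes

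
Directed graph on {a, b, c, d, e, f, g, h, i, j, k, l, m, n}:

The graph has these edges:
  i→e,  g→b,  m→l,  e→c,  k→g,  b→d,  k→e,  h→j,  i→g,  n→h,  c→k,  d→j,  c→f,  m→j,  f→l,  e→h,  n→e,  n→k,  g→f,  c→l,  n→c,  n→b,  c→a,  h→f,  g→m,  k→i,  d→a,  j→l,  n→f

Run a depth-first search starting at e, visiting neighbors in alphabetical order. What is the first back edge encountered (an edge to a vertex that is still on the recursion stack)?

DFS from e (visiting neighbors in alphabetical order); mark gray on enter, black on exit:
e gray
  c gray
    a gray
    a black
    f gray
      l gray
      l black
    f black
    k gray
      k→e: e is gray → back edge
First back edge: k → e.

k->e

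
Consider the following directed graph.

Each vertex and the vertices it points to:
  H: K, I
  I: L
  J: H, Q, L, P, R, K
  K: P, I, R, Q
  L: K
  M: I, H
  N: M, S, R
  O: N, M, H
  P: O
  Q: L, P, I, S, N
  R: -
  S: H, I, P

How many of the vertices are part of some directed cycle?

A vertex is on a directed cycle iff it belongs to a strongly connected component of size ≥ 2 (or has a self-loop).
The vertices on cycles are {H, I, K, L, M, N, O, P, Q, S} — 10 in total.

10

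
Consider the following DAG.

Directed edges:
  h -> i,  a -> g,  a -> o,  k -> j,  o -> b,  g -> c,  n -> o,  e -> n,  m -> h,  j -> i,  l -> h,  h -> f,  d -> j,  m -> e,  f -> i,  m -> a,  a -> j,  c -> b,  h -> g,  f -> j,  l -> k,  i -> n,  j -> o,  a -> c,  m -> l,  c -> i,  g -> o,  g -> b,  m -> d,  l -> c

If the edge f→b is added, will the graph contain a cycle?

Adding f→b creates a cycle iff b can already reach f.
Explore from b: no path reaches f. The graph stays acyclic.

No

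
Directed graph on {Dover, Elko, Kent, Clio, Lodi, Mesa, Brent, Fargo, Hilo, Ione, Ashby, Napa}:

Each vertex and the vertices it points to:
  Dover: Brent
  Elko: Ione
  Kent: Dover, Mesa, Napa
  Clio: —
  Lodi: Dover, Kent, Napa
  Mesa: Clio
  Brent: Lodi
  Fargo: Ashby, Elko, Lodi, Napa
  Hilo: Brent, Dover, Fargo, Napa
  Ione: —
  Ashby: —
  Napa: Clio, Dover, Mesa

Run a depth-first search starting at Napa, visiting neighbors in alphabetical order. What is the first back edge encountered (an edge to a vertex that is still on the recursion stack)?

DFS from Napa (visiting neighbors in alphabetical order); mark gray on enter, black on exit:
Napa gray
  Clio gray
  Clio black
  Dover gray
    Brent gray
      Lodi gray
        Lodi→Dover: Dover is gray → back edge
First back edge: Lodi → Dover.

Lodi→Dover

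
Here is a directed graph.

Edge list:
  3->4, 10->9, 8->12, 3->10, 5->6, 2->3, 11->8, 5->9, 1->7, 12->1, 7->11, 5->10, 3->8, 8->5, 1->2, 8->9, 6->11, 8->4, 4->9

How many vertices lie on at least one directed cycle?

A vertex is on a directed cycle iff it belongs to a strongly connected component of size ≥ 2 (or has a self-loop).
The vertices on cycles are {1, 2, 3, 5, 6, 7, 8, 11, 12} — 9 in total.

9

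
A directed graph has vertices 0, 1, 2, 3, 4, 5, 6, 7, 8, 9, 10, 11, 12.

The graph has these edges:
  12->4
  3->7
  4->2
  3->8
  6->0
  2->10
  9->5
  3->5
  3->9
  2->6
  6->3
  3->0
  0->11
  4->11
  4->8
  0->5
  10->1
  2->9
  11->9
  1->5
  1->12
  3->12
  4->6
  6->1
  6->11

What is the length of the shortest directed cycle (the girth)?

4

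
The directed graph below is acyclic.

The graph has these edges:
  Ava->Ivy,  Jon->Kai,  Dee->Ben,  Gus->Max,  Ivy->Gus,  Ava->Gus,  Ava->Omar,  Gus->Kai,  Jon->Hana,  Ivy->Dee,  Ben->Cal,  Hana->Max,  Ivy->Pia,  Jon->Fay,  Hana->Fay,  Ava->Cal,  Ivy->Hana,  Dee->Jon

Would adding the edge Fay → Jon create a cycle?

Yes

Adding Fay→Jon creates a cycle iff Jon can already reach Fay.
Path from Jon: Jon → Fay.
So Jon → … → Fay → Jon is a cycle.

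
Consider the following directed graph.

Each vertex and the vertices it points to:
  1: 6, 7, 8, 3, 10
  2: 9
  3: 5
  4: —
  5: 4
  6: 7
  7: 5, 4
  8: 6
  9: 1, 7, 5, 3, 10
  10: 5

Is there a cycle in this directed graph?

DFS with white/gray/black marking, starting from 3:
3 gray
  5 gray
    4 gray
    4 black
  5 black
3 black
1 gray
  6 gray
    7 gray
      7→5: 5 black — skip
      7→4: 4 black — skip
    7 black
  6 black
  1→7: 7 black — skip
  8 gray
    8→6: 6 black — skip
  8 black
  1→3: 3 black — skip
  10 gray
    10→5: 5 black — skip
  10 black
1 black
2 gray
  9 gray
    9→1: 1 black — skip
    9→7: 7 black — skip
    9→5: 5 black — skip
    9→3: 3 black — skip
    9→10: 10 black — skip
  9 black
2 black
Every edge goes to a white or black vertex — no back edge, so the graph is acyclic.

No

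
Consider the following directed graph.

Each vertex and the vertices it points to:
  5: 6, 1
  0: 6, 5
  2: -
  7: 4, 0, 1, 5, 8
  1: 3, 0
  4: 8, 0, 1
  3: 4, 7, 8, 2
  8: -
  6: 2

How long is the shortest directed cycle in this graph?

For each vertex v, BFS finds the shortest path from v back to v.
The shortest such closed walk is 3 → 7 → 1 → 3, length 3.

3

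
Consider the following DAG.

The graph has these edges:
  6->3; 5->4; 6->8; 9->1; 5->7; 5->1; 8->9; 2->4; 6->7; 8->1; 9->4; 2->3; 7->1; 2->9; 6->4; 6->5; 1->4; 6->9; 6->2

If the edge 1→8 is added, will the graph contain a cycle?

Yes

Adding 1→8 creates a cycle iff 8 can already reach 1.
Path from 8: 8 → 1.
So 8 → … → 1 → 8 is a cycle.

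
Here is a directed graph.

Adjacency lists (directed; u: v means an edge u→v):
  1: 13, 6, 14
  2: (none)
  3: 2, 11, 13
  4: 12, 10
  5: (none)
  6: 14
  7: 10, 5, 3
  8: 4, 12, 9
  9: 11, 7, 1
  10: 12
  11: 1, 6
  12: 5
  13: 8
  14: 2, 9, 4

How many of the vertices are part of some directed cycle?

A vertex is on a directed cycle iff it belongs to a strongly connected component of size ≥ 2 (or has a self-loop).
The vertices on cycles are {1, 3, 6, 7, 8, 9, 11, 13, 14} — 9 in total.

9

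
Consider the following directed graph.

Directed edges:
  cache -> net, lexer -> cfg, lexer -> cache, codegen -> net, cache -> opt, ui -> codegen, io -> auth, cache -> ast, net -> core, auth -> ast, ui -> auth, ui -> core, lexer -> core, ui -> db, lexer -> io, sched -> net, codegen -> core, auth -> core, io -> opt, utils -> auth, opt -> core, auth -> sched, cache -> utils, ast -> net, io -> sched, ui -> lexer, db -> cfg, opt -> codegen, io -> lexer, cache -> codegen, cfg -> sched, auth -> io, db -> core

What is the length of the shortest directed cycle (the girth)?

2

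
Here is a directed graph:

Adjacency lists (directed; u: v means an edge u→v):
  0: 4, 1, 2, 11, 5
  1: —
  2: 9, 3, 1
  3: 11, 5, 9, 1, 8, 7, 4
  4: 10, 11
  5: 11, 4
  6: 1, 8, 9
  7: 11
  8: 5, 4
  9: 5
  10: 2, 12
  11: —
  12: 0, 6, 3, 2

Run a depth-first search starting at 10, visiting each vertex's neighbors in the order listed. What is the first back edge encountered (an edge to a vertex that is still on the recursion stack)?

DFS from 10 (visiting each vertex's neighbors in the order listed); mark gray on enter, black on exit:
10 gray
  2 gray
    9 gray
      5 gray
        11 gray
        11 black
        4 gray
          4→10: 10 is gray → back edge
First back edge: 4 → 10.

4→10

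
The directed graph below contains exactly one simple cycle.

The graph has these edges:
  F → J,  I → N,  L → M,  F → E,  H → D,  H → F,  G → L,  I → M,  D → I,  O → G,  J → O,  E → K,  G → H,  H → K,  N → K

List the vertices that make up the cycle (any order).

F, G, H, J, O

DFS with gray/black marking from G:
G gray
  L gray
    M gray
    M black
  L black
  H gray
    D gray
      I gray
        I→M: M black — skip
        N gray
          K gray
          K black
        N black
      I black
    D black
    H→K: K black — skip
    F gray
      E gray
        E→K: K black — skip
      E black
      J gray
        O gray
          O→G: G is gray → back edge
Back edge closes the cycle G → H → F → J → O → G; its vertices are {F, G, H, J, O}.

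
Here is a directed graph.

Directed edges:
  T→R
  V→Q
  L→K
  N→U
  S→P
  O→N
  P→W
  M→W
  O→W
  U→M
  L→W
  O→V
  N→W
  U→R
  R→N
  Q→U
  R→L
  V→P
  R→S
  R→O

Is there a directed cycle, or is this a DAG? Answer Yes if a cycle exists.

Yes

DFS with white/gray/black marking, starting from S:
S gray
  P gray
    W gray
    W black
  P black
S black
Q gray
  U gray
    R gray
      N gray
        N→U: U is gray → back edge
Back edge found, so a cycle exists: U → R → N → U.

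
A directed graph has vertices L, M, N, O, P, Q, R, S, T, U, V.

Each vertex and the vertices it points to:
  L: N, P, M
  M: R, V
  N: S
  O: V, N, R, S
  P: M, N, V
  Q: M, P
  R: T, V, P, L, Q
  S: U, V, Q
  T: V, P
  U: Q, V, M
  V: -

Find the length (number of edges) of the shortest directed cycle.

For each vertex v, BFS finds the shortest path from v back to v.
The shortest such closed walk is R → Q → M → R, length 3.

3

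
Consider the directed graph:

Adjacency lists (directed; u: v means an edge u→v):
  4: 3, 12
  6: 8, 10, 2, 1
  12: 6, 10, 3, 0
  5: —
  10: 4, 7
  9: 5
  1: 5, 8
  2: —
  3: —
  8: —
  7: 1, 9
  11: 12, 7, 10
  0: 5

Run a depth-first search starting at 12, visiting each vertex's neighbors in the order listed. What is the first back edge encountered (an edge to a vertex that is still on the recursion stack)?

4->12

DFS from 12 (visiting each vertex's neighbors in the order listed); mark gray on enter, black on exit:
12 gray
  6 gray
    8 gray
    8 black
    10 gray
      4 gray
        3 gray
        3 black
        4→12: 12 is gray → back edge
First back edge: 4 → 12.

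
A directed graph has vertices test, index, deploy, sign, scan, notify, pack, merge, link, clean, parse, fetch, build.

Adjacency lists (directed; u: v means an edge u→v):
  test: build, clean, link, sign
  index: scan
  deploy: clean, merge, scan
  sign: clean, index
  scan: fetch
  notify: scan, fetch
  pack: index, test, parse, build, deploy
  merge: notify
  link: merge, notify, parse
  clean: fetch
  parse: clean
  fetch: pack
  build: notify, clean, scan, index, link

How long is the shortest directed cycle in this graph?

4

For each vertex v, BFS finds the shortest path from v back to v.
The shortest such closed walk is pack → build → notify → fetch → pack, length 4.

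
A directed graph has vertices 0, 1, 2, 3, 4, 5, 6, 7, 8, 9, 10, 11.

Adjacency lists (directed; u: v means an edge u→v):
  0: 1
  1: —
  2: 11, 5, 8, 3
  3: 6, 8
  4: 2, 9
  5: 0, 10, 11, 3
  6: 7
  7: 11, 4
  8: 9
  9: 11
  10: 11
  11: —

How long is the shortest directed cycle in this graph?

5

For each vertex v, BFS finds the shortest path from v back to v.
The shortest such closed walk is 4 → 2 → 3 → 6 → 7 → 4, length 5.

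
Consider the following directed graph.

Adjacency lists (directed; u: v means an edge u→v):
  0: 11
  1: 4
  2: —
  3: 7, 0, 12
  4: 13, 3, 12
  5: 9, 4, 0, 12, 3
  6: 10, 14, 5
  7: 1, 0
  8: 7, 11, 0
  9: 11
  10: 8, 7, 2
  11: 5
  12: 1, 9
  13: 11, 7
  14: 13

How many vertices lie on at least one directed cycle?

10

A vertex is on a directed cycle iff it belongs to a strongly connected component of size ≥ 2 (or has a self-loop).
The vertices on cycles are {0, 1, 3, 4, 5, 7, 9, 11, 12, 13} — 10 in total.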